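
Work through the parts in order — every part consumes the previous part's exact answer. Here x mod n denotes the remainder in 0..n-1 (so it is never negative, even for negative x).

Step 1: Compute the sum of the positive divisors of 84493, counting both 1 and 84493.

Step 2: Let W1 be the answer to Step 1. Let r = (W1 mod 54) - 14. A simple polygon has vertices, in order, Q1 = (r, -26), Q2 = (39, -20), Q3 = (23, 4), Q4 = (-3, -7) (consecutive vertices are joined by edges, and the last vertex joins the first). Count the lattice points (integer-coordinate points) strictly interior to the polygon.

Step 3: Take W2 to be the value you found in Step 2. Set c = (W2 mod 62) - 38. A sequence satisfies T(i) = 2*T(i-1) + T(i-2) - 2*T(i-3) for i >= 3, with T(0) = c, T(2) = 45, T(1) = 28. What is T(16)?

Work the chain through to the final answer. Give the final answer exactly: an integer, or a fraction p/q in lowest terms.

Step 1: 84493 = 19 * 4447; sigma = (1 + 19) * (1 + 4447) = 20 * 4448 = 88960; answer 88960
Step 2: W1 = 88960; r = 8; cross terms: (8*-20 - 39*-26)=854, (39*4 - 23*-20)=616, (23*-7 - -3*4)=-149, (-3*-26 - 8*-7)=134; twice the area = |1455| = 1455; area = 1455/2; boundary points = 1 + 8 + 1 + 1 = 11; strictly interior points = area - boundary/2 + 1 = 723; answer 723
Step 3: W2 = 723; c = 3; T(3) = 2*(45) + 1*(28) - 2*(3) = 112; iterating: T(3)=112, T(4)=213, T(5)=448, T(6)=885, T(7)=1792, T(8)=3573, T(9)=7168, T(10)=14325, T(11)=28672, T(12)=57333, T(13)=114688, T(14)=229365, T(15)=458752, T(16)=917493; answer 917493

917493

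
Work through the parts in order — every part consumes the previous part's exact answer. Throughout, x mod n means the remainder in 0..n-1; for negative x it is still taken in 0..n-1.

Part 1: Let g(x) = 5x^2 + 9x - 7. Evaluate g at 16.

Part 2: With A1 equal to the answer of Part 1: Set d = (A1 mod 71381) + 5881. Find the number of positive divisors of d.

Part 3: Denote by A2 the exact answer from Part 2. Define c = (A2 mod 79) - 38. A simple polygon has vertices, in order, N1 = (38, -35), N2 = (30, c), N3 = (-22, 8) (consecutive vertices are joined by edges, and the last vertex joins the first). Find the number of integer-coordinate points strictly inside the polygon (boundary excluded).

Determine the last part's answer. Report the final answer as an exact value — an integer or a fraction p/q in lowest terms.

Part 1: 5*(16)^2 + 9*(16)^1 - 7 = (1280) + (144) + (-7) = 1417; answer 1417
Part 2: A1 = 1417; d = 7298; 7298 = 2 * 41 * 89; number of divisors = (1+1) * (1+1) * (1+1) = 8; answer 8
Part 3: A2 = 8; c = -30; cross terms: (38*-30 - 30*-35)=-90, (30*8 - -22*-30)=-420, (-22*-35 - 38*8)=466; twice the area = |-44| = 44; area = 22; boundary points = 1 + 2 + 1 = 4; strictly interior points = area - boundary/2 + 1 = 21; answer 21

21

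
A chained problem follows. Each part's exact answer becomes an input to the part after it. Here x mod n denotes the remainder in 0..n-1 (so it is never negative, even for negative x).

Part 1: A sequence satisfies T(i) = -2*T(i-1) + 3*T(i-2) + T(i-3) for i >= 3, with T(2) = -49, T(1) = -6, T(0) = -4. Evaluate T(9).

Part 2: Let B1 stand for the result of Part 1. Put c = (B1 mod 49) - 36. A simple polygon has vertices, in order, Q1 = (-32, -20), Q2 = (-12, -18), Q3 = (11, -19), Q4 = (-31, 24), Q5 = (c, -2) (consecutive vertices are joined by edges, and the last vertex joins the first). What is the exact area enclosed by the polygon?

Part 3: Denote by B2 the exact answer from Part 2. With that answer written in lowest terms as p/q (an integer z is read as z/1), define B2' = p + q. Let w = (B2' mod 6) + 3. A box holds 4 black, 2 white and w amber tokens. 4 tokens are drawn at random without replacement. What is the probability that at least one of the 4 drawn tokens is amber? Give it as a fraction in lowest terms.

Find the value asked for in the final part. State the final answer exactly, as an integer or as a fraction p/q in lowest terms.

32/33

Part 1: T(3) = -2*(-49) + 3*(-6) + 1*(-4) = 76; iterating: T(3)=76, T(4)=-305, T(5)=789, T(6)=-2417, T(7)=6896, T(8)=-20254, T(9)=58779; answer 58779
Part 2: B1 = 58779; c = -8; cross terms: (-32*-18 - -12*-20)=336, (-12*-19 - 11*-18)=426, (11*24 - -31*-19)=-325, (-31*-2 - -8*24)=254, (-8*-20 - -32*-2)=96; twice the area = |787| = 787; area = 787/2; answer 787/2
Part 3: B2 = 787/2; threaded value p + q = 789; w = 6; total draws C(12,4) = 495; complement C(6,4) = 15; favorable 495 - 15 = 480; P = 32/33; answer 32/33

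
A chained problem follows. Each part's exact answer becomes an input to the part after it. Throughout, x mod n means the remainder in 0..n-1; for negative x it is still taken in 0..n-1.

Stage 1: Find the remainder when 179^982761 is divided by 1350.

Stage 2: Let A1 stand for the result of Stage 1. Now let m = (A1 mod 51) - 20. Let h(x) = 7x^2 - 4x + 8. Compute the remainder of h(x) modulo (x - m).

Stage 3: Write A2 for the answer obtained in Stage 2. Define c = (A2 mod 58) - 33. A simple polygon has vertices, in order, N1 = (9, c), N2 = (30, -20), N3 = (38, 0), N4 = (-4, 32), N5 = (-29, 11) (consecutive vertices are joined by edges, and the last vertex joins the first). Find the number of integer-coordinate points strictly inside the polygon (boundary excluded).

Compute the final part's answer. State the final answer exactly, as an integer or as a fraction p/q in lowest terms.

1667

Stage 1: squarings mod 1350: 179^1=179, 179^2=991, 179^4=631, 179^8=1261, 179^16=1171, 179^32=991, 179^64=631, 179^128=1261, 179^256=1171, 179^512=991, 179^1024=631, 179^2048=1261, 179^4096=1171, 179^8192=991, 179^16384=631, 179^32768=1261, 179^65536=1171, 179^131072=991, 179^262144=631, 179^524288=1261; 179^982761 = 179^1 * 179^8 * 179^32 * 179^64 * 179^128 * 179^512 * 179^1024 * 179^2048 * 179^4096 * 179^8192 * 179^16384 * 179^32768 * 179^131072 * 179^262144 * 179^524288 = 1079 (mod 1350); answer 1079
Stage 2: A1 = 1079; m = -12; remainder = value at the root: 7*(-12)^2 - 4*(-12)^1 + 8 = (1008) + (48) + (8) = 1064; answer 1064
Stage 3: A2 = 1064; c = -13; cross terms: (9*-20 - 30*-13)=210, (30*0 - 38*-20)=760, (38*32 - -4*0)=1216, (-4*11 - -29*32)=884, (-29*-13 - 9*11)=278; twice the area = |3348| = 3348; area = 1674; boundary points = 7 + 4 + 2 + 1 + 2 = 16; strictly interior points = area - boundary/2 + 1 = 1667; answer 1667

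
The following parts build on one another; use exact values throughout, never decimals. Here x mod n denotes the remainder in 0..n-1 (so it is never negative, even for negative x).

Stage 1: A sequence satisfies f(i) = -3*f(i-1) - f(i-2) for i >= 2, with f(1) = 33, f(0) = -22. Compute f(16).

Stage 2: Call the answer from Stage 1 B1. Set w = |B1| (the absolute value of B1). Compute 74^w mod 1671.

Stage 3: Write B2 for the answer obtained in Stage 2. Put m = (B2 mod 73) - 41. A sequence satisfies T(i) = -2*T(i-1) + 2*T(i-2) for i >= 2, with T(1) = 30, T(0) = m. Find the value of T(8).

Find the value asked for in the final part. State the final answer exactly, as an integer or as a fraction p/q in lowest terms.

-12448

Stage 1: f(2) = -3*(33) - 1*(-22) = -77; iterating: f(2)=-77, f(3)=198, f(4)=-517, f(5)=1353, f(6)=-3542, f(7)=9273, f(8)=-24277, f(9)=63558, f(10)=-166397, f(11)=435633, f(12)=-1140502, f(13)=2985873, f(14)=-7817117, f(15)=20465478, f(16)=-53579317; answer -53579317
Stage 2: B1 = -53579317; w = 53579317; squarings mod 1671: 74^1=74, 74^2=463, 74^4=481, 74^8=763, 74^16=661, 74^32=790, 74^64=817, 74^128=760, 74^256=1105, 74^512=1195, 74^1024=991, 74^2048=1204, 74^4096=859, 74^8192=970, 74^16384=127, 74^32768=1090, 74^65536=19, 74^131072=361, 74^262144=1654, 74^524288=289, 74^1048576=1642, 74^2097152=841, 74^4194304=448, 74^8388608=184, 74^16777216=436, 74^33554432=1273; 74^53579317 = 74^1 * 74^4 * 74^16 * 74^32 * 74^512 * 74^1024 * 74^2048 * 74^32768 * 74^65536 * 74^1048576 * 74^2097152 * 74^16777216 * 74^33554432 = 1085 (mod 1671); answer 1085
Stage 3: B2 = 1085; m = 22; T(2) = -2*(30) + 2*(22) = -16; iterating: T(2)=-16, T(3)=92, T(4)=-216, T(5)=616, T(6)=-1664, T(7)=4560, T(8)=-12448; answer -12448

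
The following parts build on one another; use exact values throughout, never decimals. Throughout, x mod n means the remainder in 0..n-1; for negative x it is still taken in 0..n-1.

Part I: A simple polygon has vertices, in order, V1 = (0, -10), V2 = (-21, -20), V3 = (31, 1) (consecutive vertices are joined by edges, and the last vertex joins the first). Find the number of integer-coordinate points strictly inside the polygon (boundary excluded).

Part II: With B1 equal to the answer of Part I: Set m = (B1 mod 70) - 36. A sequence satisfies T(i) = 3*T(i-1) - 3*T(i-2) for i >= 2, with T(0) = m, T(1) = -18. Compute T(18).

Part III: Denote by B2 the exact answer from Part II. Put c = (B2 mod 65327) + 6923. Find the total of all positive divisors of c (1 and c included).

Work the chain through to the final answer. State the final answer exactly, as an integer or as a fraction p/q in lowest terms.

13552

Part I: cross terms: (0*-20 - -21*-10)=-210, (-21*1 - 31*-20)=599, (31*-10 - 0*1)=-310; twice the area = |79| = 79; area = 79/2; boundary points = 1 + 1 + 1 = 3; strictly interior points = area - boundary/2 + 1 = 39; answer 39
Part II: B1 = 39; m = 3; T(2) = 3*(-18) - 3*(3) = -63; iterating: T(2)=-63, T(3)=-135, T(4)=-216, T(5)=-243, T(6)=-81, T(7)=486, T(8)=1701, T(9)=3645, T(10)=5832, T(11)=6561, T(12)=2187, T(13)=-13122, T(14)=-45927, T(15)=-98415, T(16)=-157464, T(17)=-177147, T(18)=-59049; answer -59049
Part III: B2 = -59049; c = 13201; 13201 = 43 * 307; sigma = (1 + 43) * (1 + 307) = 44 * 308 = 13552; answer 13552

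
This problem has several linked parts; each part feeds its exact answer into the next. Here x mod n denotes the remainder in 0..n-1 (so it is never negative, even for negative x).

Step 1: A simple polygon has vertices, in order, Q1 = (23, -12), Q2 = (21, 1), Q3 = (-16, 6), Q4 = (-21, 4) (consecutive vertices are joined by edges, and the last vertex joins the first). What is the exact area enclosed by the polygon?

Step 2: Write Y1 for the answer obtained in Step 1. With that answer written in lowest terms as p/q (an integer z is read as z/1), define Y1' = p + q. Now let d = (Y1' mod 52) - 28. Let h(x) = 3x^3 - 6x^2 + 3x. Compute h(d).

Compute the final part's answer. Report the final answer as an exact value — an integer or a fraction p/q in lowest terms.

Step 1: cross terms: (23*1 - 21*-12)=275, (21*6 - -16*1)=142, (-16*4 - -21*6)=62, (-21*-12 - 23*4)=160; twice the area = |639| = 639; area = 639/2; answer 639/2
Step 2: Y1 = 639/2; threaded value p + q = 641; d = -11; 3*(-11)^3 - 6*(-11)^2 + 3*(-11)^1 = (-3993) + (-726) + (-33) = -4752; answer -4752

-4752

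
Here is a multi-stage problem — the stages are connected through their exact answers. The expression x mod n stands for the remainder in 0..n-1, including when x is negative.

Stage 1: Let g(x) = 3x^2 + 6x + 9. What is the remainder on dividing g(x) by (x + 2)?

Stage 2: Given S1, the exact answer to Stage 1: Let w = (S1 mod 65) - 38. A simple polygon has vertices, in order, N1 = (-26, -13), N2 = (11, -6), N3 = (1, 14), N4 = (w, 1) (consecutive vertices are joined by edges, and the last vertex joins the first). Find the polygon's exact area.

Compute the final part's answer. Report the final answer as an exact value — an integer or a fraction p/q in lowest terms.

Stage 1: remainder = value at the root: 3*(-2)^2 + 6*(-2)^1 + 9 = (12) + (-12) + (9) = 9; answer 9
Stage 2: S1 = 9; w = -29; cross terms: (-26*-6 - 11*-13)=299, (11*14 - 1*-6)=160, (1*1 - -29*14)=407, (-29*-13 - -26*1)=403; twice the area = |1269| = 1269; area = 1269/2; answer 1269/2

1269/2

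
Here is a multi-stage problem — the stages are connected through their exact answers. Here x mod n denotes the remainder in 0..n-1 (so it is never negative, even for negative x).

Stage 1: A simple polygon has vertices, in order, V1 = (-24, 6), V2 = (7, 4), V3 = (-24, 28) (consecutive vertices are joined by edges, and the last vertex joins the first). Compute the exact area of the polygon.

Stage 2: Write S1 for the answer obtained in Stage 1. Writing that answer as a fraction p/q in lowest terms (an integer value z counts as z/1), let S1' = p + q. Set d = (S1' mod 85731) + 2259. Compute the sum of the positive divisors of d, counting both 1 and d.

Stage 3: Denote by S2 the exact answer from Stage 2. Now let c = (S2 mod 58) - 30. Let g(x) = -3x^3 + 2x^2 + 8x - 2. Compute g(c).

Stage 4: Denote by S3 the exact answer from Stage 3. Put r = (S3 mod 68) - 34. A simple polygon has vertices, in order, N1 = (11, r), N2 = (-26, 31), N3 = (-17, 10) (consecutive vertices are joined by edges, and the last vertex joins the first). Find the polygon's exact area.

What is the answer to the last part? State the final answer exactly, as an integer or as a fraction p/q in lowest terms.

Stage 1: cross terms: (-24*4 - 7*6)=-138, (7*28 - -24*4)=292, (-24*6 - -24*28)=528; twice the area = |682| = 682; area = 341; answer 341
Stage 2: S1 = 341; threaded value p + q = 342; d = 2601; 2601 = 3^2 * 17^2; sigma = (1 + 3 + 9) * (1 + 17 + 289) = 13 * 307 = 3991; answer 3991
Stage 3: S2 = 3991; c = 17; -3*(17)^3 + 2*(17)^2 + 8*(17)^1 - 2 = (-14739) + (578) + (136) + (-2) = -14027; answer -14027
Stage 4: S3 = -14027; r = 15; cross terms: (11*31 - -26*15)=731, (-26*10 - -17*31)=267, (-17*15 - 11*10)=-365; twice the area = |633| = 633; area = 633/2; answer 633/2

633/2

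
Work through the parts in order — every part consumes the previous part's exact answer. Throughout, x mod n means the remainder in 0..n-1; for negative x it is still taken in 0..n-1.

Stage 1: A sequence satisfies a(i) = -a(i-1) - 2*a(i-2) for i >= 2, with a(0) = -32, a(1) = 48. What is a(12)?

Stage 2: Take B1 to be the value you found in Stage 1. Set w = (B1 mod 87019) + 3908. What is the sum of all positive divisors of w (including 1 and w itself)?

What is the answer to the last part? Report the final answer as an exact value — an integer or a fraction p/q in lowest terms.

Stage 1: a(2) = -1*(48) - 2*(-32) = 16; iterating: a(2)=16, a(3)=-112, a(4)=80, a(5)=144, a(6)=-304, a(7)=16, a(8)=592, a(9)=-624, a(10)=-560, a(11)=1808, a(12)=-688; answer -688
Stage 2: B1 = -688; w = 90239; 90239 is prime, so its only divisors are 1 and 90239; sigma = 1 + 90239 = 90240; answer 90240

90240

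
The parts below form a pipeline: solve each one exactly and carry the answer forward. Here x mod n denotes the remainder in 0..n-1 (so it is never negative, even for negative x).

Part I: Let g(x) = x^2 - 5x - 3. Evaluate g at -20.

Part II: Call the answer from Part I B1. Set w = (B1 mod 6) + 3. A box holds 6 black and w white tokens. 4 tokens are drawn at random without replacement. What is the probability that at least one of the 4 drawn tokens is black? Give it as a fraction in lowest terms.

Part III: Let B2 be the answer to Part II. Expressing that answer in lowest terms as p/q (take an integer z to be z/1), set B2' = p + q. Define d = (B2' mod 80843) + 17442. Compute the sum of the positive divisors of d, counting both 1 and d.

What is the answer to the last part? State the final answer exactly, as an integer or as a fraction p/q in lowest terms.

Part I: 1*(-20)^2 - 5*(-20)^1 - 3 = (400) + (100) + (-3) = 497; answer 497
Part II: B1 = 497; w = 8; total draws C(14,4) = 1001; complement C(8,4) = 70; favorable 1001 - 70 = 931; P = 133/143; answer 133/143
Part III: B2 = 133/143; threaded value p + q = 276; d = 17718; 17718 = 2 * 3 * 2953; sigma = (1 + 2) * (1 + 3) * (1 + 2953) = 3 * 4 * 2954 = 35448; answer 35448

35448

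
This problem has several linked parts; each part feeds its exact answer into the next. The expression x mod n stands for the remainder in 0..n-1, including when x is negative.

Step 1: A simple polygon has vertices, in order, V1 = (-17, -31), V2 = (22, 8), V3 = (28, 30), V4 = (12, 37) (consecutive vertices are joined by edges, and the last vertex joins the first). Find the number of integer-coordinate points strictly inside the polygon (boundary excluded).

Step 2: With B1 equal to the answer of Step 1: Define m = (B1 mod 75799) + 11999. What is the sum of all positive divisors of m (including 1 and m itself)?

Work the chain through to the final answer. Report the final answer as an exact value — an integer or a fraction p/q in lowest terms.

Step 1: cross terms: (-17*8 - 22*-31)=546, (22*30 - 28*8)=436, (28*37 - 12*30)=676, (12*-31 - -17*37)=257; twice the area = |1915| = 1915; area = 1915/2; boundary points = 39 + 2 + 1 + 1 = 43; strictly interior points = area - boundary/2 + 1 = 937; answer 937
Step 2: B1 = 937; m = 12936; 12936 = 2^3 * 3 * 7^2 * 11; sigma = (1 + 2 + 4 + 8) * (1 + 3) * (1 + 7 + 49) * (1 + 11) = 15 * 4 * 57 * 12 = 41040; answer 41040

41040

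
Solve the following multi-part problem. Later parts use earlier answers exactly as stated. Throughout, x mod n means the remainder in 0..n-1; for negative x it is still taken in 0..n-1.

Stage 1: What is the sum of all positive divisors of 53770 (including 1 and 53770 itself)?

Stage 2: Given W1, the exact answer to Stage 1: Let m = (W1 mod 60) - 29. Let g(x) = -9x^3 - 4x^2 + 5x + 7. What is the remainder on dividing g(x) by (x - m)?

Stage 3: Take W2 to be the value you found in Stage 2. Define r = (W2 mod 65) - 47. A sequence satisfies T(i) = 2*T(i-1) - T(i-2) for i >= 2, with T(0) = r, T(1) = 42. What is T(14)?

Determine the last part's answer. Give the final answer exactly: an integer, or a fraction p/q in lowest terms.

1147

Stage 1: 53770 = 2 * 5 * 19 * 283; sigma = (1 + 2) * (1 + 5) * (1 + 19) * (1 + 283) = 3 * 6 * 20 * 284 = 102240; answer 102240
Stage 2: W1 = 102240; m = -29; remainder = value at the root: -9*(-29)^3 - 4*(-29)^2 + 5*(-29)^1 + 7 = (219501) + (-3364) + (-145) + (7) = 215999; answer 215999
Stage 3: W2 = 215999; r = -43; T(2) = 2*(42) - 1*(-43) = 127; iterating: T(2)=127, T(3)=212, T(4)=297, T(5)=382, T(6)=467, T(7)=552, T(8)=637, T(9)=722, T(10)=807, T(11)=892, T(12)=977, T(13)=1062, T(14)=1147; answer 1147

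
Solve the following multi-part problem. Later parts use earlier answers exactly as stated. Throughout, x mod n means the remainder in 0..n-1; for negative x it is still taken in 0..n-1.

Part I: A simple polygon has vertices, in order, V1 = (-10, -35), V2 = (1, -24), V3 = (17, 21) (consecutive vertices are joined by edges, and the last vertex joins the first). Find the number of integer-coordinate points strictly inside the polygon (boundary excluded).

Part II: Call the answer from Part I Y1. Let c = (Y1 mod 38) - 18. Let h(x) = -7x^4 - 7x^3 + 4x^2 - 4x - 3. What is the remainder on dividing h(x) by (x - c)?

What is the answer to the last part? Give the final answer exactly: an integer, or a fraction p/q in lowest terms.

Part I: cross terms: (-10*-24 - 1*-35)=275, (1*21 - 17*-24)=429, (17*-35 - -10*21)=-385; twice the area = |319| = 319; area = 319/2; boundary points = 11 + 1 + 1 = 13; strictly interior points = area - boundary/2 + 1 = 154; answer 154
Part II: Y1 = 154; c = -16; remainder = value at the root: -7*(-16)^4 - 7*(-16)^3 + 4*(-16)^2 - 4*(-16)^1 - 3 = (-458752) + (28672) + (1024) + (64) + (-3) = -428995; answer -428995

-428995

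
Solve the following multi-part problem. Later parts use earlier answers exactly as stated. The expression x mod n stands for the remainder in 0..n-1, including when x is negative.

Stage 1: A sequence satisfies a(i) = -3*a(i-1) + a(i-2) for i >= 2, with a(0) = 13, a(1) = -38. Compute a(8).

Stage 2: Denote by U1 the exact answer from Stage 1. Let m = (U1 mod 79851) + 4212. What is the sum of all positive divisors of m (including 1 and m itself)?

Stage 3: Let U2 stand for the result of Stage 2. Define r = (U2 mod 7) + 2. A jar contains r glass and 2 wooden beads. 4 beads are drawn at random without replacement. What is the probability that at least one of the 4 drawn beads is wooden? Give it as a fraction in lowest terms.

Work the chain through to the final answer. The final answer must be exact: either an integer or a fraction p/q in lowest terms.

Stage 1: a(2) = -3*(-38) + 1*(13) = 127; iterating: a(2)=127, a(3)=-419, a(4)=1384, a(5)=-4571, a(6)=15097, a(7)=-49862, a(8)=164683; answer 164683
Stage 2: U1 = 164683; m = 9193; 9193 = 29 * 317; sigma = (1 + 29) * (1 + 317) = 30 * 318 = 9540; answer 9540
Stage 3: U2 = 9540; r = 8; total draws C(10,4) = 210; complement C(8,4) = 70; favorable 210 - 70 = 140; P = 2/3; answer 2/3

2/3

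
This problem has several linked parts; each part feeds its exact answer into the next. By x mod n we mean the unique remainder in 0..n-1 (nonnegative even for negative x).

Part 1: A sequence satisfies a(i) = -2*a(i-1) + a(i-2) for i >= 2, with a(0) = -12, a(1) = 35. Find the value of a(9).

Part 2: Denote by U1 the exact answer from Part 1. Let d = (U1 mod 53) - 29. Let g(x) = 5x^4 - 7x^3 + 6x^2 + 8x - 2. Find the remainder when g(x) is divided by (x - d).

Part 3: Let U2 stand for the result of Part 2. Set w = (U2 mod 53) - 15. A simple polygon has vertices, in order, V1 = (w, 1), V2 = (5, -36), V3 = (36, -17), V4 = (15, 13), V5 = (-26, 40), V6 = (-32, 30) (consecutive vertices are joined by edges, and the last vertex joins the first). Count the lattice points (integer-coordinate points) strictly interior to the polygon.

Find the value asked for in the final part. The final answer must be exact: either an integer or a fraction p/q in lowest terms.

Part 1: a(2) = -2*(35) + 1*(-12) = -82; iterating: a(2)=-82, a(3)=199, a(4)=-480, a(5)=1159, a(6)=-2798, a(7)=6755, a(8)=-16308, a(9)=39371; answer 39371
Part 2: U1 = 39371; d = 16; remainder = value at the root: 5*(16)^4 - 7*(16)^3 + 6*(16)^2 + 8*(16)^1 - 2 = (327680) + (-28672) + (1536) + (128) + (-2) = 300670; answer 300670
Part 3: U2 = 300670; w = -14; cross terms: (-14*-36 - 5*1)=499, (5*-17 - 36*-36)=1211, (36*13 - 15*-17)=723, (15*40 - -26*13)=938, (-26*30 - -32*40)=500, (-32*1 - -14*30)=388; twice the area = |4259| = 4259; area = 4259/2; boundary points = 1 + 1 + 3 + 1 + 2 + 1 = 9; strictly interior points = area - boundary/2 + 1 = 2126; answer 2126

2126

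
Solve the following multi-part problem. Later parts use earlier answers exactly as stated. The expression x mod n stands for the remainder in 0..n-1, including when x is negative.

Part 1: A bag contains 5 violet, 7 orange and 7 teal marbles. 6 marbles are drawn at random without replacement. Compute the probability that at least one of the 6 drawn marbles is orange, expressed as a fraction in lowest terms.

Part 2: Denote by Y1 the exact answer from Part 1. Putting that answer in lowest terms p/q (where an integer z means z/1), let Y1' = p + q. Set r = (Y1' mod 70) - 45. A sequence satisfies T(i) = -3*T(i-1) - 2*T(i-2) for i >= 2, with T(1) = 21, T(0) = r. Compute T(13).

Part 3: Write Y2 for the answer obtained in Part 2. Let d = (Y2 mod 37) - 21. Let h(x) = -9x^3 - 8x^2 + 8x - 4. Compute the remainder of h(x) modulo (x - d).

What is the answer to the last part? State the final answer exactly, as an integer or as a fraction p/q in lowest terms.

-16612

Part 1: total draws C(19,6) = 27132; complement C(12,6) = 924; favorable 27132 - 924 = 26208; P = 312/323; answer 312/323
Part 2: Y1 = 312/323; threaded value p + q = 635; r = -40; T(2) = -3*(21) - 2*(-40) = 17; iterating: T(2)=17, T(3)=-93, T(4)=245, T(5)=-549, T(6)=1157, T(7)=-2373, T(8)=4805, T(9)=-9669, T(10)=19397, T(11)=-38853, T(12)=77765, T(13)=-155589; answer -155589
Part 3: Y2 = -155589; d = 12; remainder = value at the root: -9*(12)^3 - 8*(12)^2 + 8*(12)^1 - 4 = (-15552) + (-1152) + (96) + (-4) = -16612; answer -16612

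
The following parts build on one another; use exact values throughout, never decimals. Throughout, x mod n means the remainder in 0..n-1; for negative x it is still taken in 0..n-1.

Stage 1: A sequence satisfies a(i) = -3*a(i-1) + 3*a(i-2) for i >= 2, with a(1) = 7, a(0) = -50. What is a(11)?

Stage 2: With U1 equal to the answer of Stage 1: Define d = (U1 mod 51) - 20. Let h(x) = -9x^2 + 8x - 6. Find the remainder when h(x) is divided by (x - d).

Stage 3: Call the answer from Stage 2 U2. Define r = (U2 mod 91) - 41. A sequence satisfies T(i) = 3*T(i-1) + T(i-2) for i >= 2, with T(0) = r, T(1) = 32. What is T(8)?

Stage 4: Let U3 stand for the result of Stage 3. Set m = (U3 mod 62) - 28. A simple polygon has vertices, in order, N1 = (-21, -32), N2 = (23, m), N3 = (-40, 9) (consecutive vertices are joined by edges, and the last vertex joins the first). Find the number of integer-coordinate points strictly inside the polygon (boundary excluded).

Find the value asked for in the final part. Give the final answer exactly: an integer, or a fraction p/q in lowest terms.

1000

Stage 1: a(2) = -3*(7) + 3*(-50) = -171; iterating: a(2)=-171, a(3)=534, a(4)=-2115, a(5)=7947, a(6)=-30186, a(7)=114399, a(8)=-433755, a(9)=1644462, a(10)=-6234651, a(11)=23637339; answer 23637339
Stage 2: U1 = 23637339; d = -8; remainder = value at the root: -9*(-8)^2 + 8*(-8)^1 - 6 = (-576) + (-64) + (-6) = -646; answer -646
Stage 3: U2 = -646; r = 41; T(2) = 3*(32) + 1*(41) = 137; iterating: T(2)=137, T(3)=443, T(4)=1466, T(5)=4841, T(6)=15989, T(7)=52808, T(8)=174413; answer 174413
Stage 4: U3 = 174413; m = -21; cross terms: (-21*-21 - 23*-32)=1177, (23*9 - -40*-21)=-633, (-40*-32 - -21*9)=1469; twice the area = |2013| = 2013; area = 2013/2; boundary points = 11 + 3 + 1 = 15; strictly interior points = area - boundary/2 + 1 = 1000; answer 1000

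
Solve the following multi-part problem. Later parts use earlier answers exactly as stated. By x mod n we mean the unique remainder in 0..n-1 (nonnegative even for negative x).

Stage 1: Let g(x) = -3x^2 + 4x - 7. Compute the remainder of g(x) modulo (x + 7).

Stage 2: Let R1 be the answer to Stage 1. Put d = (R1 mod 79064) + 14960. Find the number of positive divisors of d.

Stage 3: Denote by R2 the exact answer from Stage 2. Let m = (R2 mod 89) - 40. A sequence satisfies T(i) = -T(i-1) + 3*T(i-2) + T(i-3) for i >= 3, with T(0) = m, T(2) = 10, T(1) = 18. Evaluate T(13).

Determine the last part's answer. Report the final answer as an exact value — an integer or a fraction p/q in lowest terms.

-12014

Stage 1: remainder = value at the root: -3*(-7)^2 + 4*(-7)^1 - 7 = (-147) + (-28) + (-7) = -182; answer -182
Stage 2: R1 = -182; d = 93842; 93842 = 2 * 7 * 6703; number of divisors = (1+1) * (1+1) * (1+1) = 8; answer 8
Stage 3: R2 = 8; m = -32; T(3) = -1*(10) + 3*(18) + 1*(-32) = 12; iterating: T(3)=12, T(4)=36, T(5)=10, T(6)=110, T(7)=-44, T(8)=384, T(9)=-406, T(10)=1514, T(11)=-2348, T(12)=6484, T(13)=-12014; answer -12014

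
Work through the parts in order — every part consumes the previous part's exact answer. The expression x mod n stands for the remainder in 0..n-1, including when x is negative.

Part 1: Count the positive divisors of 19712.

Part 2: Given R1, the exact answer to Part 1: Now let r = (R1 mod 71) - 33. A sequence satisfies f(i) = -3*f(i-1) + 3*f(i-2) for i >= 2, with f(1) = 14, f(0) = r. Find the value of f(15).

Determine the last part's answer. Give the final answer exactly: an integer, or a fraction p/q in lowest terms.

1219346541

Part 1: 19712 = 2^8 * 7 * 11; number of divisors = (8+1) * (1+1) * (1+1) = 36; answer 36
Part 2: R1 = 36; r = 3; f(2) = -3*(14) + 3*(3) = -33; iterating: f(2)=-33, f(3)=141, f(4)=-522, f(5)=1989, f(6)=-7533, f(7)=28566, f(8)=-108297, f(9)=410589, f(10)=-1556658, f(11)=5901741, f(12)=-22375197, f(13)=84830814, f(14)=-321618033, f(15)=1219346541; answer 1219346541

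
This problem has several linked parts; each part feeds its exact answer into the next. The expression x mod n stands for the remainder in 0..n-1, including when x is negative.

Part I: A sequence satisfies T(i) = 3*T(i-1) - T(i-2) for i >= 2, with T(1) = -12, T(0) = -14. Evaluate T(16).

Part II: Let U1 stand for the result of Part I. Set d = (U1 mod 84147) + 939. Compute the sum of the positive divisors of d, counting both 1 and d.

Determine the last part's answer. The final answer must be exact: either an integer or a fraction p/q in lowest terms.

111600

Part I: T(2) = 3*(-12) - 1*(-14) = -22; iterating: T(2)=-22, T(3)=-54, T(4)=-140, T(5)=-366, T(6)=-958, T(7)=-2508, T(8)=-6566, T(9)=-17190, T(10)=-45004, T(11)=-117822, T(12)=-308462, T(13)=-807564, T(14)=-2114230, T(15)=-5535126, T(16)=-14491148; answer -14491148
Part II: U1 = -14491148; d = 67222; 67222 = 2 * 19 * 29 * 61; sigma = (1 + 2) * (1 + 19) * (1 + 29) * (1 + 61) = 3 * 20 * 30 * 62 = 111600; answer 111600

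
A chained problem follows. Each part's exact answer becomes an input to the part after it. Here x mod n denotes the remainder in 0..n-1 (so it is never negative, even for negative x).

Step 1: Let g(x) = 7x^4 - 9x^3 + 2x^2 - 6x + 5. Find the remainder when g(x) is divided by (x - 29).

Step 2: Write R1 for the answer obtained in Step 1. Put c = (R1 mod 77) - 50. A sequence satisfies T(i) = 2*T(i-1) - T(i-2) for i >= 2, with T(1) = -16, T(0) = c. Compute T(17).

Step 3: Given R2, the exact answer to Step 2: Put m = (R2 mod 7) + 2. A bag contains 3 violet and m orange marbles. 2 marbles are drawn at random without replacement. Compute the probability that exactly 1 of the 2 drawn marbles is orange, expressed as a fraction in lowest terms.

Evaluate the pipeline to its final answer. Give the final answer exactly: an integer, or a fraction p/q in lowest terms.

Step 1: remainder = value at the root: 7*(29)^4 - 9*(29)^3 + 2*(29)^2 - 6*(29)^1 + 5 = (4950967) + (-219501) + (1682) + (-174) + (5) = 4732979; answer 4732979
Step 2: R1 = 4732979; c = -30; T(2) = 2*(-16) - 1*(-30) = -2; iterating: T(2)=-2, T(3)=12, T(4)=26, T(5)=40, T(6)=54, T(7)=68, T(8)=82, T(9)=96, T(10)=110, T(11)=124, T(12)=138, T(13)=152, T(14)=166, T(15)=180, T(16)=194, T(17)=208; answer 208
Step 3: R2 = 208; m = 7; total draws C(10,2) = 45; favorable C(7,1)*C(3,1) = 21; P = 7/15; answer 7/15

7/15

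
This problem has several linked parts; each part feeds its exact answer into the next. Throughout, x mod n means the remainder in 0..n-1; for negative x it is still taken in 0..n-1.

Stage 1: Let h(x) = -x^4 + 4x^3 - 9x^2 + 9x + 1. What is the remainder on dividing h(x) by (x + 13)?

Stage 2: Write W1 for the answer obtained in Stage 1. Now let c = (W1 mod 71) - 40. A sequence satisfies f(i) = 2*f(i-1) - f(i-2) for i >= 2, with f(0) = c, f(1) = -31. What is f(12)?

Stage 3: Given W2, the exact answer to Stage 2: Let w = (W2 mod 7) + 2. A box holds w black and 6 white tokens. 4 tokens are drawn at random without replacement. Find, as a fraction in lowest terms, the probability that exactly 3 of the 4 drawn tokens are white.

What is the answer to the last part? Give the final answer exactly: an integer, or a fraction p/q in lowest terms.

Stage 1: remainder = value at the root: -1*(-13)^4 + 4*(-13)^3 - 9*(-13)^2 + 9*(-13)^1 + 1 = (-28561) + (-8788) + (-1521) + (-117) + (1) = -38986; answer -38986
Stage 2: W1 = -38986; c = 24; f(2) = 2*(-31) - 1*(24) = -86; iterating: f(2)=-86, f(3)=-141, f(4)=-196, f(5)=-251, f(6)=-306, f(7)=-361, f(8)=-416, f(9)=-471, f(10)=-526, f(11)=-581, f(12)=-636; answer -636
Stage 3: W2 = -636; w = 3; total draws C(9,4) = 126; favorable C(6,3)*C(3,1) = 60; P = 10/21; answer 10/21

10/21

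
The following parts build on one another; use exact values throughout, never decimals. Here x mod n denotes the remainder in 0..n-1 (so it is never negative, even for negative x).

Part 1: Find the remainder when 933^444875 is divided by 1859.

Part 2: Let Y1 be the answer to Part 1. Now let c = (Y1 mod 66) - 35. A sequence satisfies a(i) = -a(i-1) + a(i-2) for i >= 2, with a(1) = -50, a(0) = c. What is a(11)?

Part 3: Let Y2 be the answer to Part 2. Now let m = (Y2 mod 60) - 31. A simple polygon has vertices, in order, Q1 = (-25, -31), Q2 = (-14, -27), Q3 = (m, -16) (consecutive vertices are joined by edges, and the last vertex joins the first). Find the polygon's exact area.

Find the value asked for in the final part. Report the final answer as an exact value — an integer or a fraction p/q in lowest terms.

Part 1: squarings mod 1859: 933^1=933, 933^2=477, 933^4=731, 933^8=828, 933^16=1472, 933^32=1049, 933^64=1732, 933^128=1257, 933^256=1758, 933^512=906, 933^1024=1017, 933^2048=685, 933^4096=757, 933^8192=477, 933^16384=731, 933^32768=828, 933^65536=1472, 933^131072=1049, 933^262144=1732; 933^444875 = 933^1 * 933^2 * 933^8 * 933^64 * 933^128 * 933^256 * 933^2048 * 933^16384 * 933^32768 * 933^131072 * 933^262144 = 199 (mod 1859); answer 199
Part 2: Y1 = 199; c = -34; a(2) = -1*(-50) + 1*(-34) = 16; iterating: a(2)=16, a(3)=-66, a(4)=82, a(5)=-148, a(6)=230, a(7)=-378, a(8)=608, a(9)=-986, a(10)=1594, a(11)=-2580; answer -2580
Part 3: Y2 = -2580; m = -31; cross terms: (-25*-27 - -14*-31)=241, (-14*-16 - -31*-27)=-613, (-31*-31 - -25*-16)=561; twice the area = |189| = 189; area = 189/2; answer 189/2

189/2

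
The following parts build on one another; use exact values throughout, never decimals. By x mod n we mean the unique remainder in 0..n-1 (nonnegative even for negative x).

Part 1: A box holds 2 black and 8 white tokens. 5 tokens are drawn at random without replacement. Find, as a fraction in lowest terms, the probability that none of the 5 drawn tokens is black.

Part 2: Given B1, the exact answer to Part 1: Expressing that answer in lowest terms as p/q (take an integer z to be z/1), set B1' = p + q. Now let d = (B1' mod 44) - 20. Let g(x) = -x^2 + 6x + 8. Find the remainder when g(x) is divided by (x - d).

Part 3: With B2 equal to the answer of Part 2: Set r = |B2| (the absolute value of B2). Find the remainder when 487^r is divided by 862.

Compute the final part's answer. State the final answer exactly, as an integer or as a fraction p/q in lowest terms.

505

Part 1: total draws C(10,5) = 252; favorable C(8,5) = 56; P = 2/9; answer 2/9
Part 2: B1 = 2/9; threaded value p + q = 11; d = -9; remainder = value at the root: -1*(-9)^2 + 6*(-9)^1 + 8 = (-81) + (-54) + (8) = -127; answer -127
Part 3: B2 = -127; r = 127; squarings mod 862: 487^1=487, 487^2=119, 487^4=369, 487^8=827, 487^16=363, 487^32=745, 487^64=759; 487^127 = 487^1 * 487^2 * 487^4 * 487^8 * 487^16 * 487^32 * 487^64 = 505 (mod 862); answer 505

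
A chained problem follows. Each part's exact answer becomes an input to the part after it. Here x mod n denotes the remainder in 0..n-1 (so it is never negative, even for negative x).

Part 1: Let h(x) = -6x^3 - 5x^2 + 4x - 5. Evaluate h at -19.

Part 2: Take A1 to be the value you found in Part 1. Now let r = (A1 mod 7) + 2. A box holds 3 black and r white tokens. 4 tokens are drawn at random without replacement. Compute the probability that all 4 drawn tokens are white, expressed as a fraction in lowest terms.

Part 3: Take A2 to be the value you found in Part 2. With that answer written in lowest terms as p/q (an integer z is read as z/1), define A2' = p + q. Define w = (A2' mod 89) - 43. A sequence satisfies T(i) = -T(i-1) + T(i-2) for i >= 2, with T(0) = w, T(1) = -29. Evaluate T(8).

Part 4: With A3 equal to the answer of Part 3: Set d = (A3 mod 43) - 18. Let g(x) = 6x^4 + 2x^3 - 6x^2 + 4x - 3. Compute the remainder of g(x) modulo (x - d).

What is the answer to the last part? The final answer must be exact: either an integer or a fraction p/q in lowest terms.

7101

Part 1: -6*(-19)^3 - 5*(-19)^2 + 4*(-19)^1 - 5 = (41154) + (-1805) + (-76) + (-5) = 39268; answer 39268
Part 2: A1 = 39268; r = 7; total draws C(10,4) = 210; favorable C(7,4) = 35; P = 1/6; answer 1/6
Part 3: A2 = 1/6; threaded value p + q = 7; w = -36; T(2) = -1*(-29) + 1*(-36) = -7; iterating: T(2)=-7, T(3)=-22, T(4)=15, T(5)=-37, T(6)=52, T(7)=-89, T(8)=141; answer 141
Part 4: A3 = 141; d = -6; remainder = value at the root: 6*(-6)^4 + 2*(-6)^3 - 6*(-6)^2 + 4*(-6)^1 - 3 = (7776) + (-432) + (-216) + (-24) + (-3) = 7101; answer 7101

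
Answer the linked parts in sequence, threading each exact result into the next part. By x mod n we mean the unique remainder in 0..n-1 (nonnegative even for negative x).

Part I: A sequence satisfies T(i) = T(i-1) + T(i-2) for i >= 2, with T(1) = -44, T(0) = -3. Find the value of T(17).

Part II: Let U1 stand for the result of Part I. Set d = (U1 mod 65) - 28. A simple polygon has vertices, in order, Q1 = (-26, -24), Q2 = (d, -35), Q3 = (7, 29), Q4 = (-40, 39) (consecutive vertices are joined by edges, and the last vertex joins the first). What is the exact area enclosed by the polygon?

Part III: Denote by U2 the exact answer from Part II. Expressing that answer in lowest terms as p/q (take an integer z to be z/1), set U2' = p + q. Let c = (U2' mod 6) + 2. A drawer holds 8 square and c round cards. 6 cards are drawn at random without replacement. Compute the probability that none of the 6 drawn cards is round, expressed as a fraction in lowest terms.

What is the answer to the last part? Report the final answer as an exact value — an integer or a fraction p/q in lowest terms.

Part I: T(2) = 1*(-44) + 1*(-3) = -47; iterating: T(2)=-47, T(3)=-91, T(4)=-138, T(5)=-229, T(6)=-367, T(7)=-596, T(8)=-963, T(9)=-1559, T(10)=-2522, T(11)=-4081, T(12)=-6603, T(13)=-10684, T(14)=-17287, T(15)=-27971, T(16)=-45258, T(17)=-73229; answer -73229
Part II: U1 = -73229; d = -2; cross terms: (-26*-35 - -2*-24)=862, (-2*29 - 7*-35)=187, (7*39 - -40*29)=1433, (-40*-24 - -26*39)=1974; twice the area = |4456| = 4456; area = 2228; answer 2228
Part III: U2 = 2228; threaded value p + q = 2229; c = 5; total draws C(13,6) = 1716; favorable C(8,6) = 28; P = 7/429; answer 7/429

7/429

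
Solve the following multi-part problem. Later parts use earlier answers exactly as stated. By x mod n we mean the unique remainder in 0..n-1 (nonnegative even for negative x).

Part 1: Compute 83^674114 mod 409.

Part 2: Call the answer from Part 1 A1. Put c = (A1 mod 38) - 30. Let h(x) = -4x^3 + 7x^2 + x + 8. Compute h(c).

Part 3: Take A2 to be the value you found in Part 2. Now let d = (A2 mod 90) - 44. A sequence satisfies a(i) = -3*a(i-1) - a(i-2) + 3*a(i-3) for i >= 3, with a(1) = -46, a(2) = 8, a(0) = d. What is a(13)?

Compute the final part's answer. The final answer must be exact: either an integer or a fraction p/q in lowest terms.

-44866

Part 1: squarings mod 409: 83^1=83, 83^2=345, 83^4=6, 83^8=36, 83^16=69, 83^32=262, 83^64=341, 83^128=125, 83^256=83, 83^512=345, 83^1024=6, 83^2048=36, 83^4096=69, 83^8192=262, 83^16384=341, 83^32768=125, 83^65536=83, 83^131072=345, 83^262144=6, 83^524288=36; 83^674114 = 83^2 * 83^64 * 83^256 * 83^2048 * 83^16384 * 83^131072 * 83^524288 = 341 (mod 409); answer 341
Part 2: A1 = 341; c = 7; -4*(7)^3 + 7*(7)^2 + 1*(7)^1 + 8 = (-1372) + (343) + (7) + (8) = -1014; answer -1014
Part 3: A2 = -1014; d = 22; a(3) = -3*(8) - 1*(-46) + 3*(22) = 88; iterating: a(3)=88, a(4)=-410, a(5)=1166, a(6)=-2824, a(7)=6076, a(8)=-11906, a(9)=21170, a(10)=-33376, a(11)=43240, a(12)=-32834, a(13)=-44866; answer -44866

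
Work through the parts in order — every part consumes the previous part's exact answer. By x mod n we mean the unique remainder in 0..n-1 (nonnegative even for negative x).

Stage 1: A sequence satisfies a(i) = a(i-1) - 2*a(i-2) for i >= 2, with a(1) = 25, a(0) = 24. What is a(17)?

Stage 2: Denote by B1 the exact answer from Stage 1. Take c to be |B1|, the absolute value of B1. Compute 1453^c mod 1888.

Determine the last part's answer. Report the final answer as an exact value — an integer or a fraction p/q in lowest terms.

Stage 1: a(2) = 1*(25) - 2*(24) = -23; iterating: a(2)=-23, a(3)=-73, a(4)=-27, a(5)=119, a(6)=173, a(7)=-65, a(8)=-411, a(9)=-281, a(10)=541, a(11)=1103, a(12)=21, a(13)=-2185, a(14)=-2227, a(15)=2143, a(16)=6597, a(17)=2311; answer 2311
Stage 2: B1 = 2311; c = 2311; squarings mod 1888: 1453^1=1453, 1453^2=425, 1453^4=1265, 1453^8=1089, 1453^16=257, 1453^32=1857, 1453^64=961, 1453^128=289, 1453^256=449, 1453^512=1473, 1453^1024=417, 1453^2048=193; 1453^2311 = 1453^1 * 1453^2 * 1453^4 * 1453^256 * 1453^2048 = 1637 (mod 1888); answer 1637

1637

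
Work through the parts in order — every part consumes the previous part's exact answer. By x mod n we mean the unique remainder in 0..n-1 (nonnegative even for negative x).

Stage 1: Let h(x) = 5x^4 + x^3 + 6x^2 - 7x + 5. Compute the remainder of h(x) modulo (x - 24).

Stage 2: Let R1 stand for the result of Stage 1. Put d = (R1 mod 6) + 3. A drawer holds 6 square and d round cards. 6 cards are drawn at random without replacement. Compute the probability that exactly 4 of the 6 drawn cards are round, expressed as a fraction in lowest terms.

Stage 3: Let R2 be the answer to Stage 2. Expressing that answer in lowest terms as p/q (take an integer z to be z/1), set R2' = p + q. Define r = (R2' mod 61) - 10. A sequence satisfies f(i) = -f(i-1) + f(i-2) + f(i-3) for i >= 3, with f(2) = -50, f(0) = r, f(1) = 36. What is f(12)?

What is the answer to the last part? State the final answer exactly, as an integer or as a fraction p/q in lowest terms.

-300

Stage 1: remainder = value at the root: 5*(24)^4 + 1*(24)^3 + 6*(24)^2 - 7*(24)^1 + 5 = (1658880) + (13824) + (3456) + (-168) + (5) = 1675997; answer 1675997
Stage 2: R1 = 1675997; d = 8; total draws C(14,6) = 3003; favorable C(8,4)*C(6,2) = 1050; P = 50/143; answer 50/143
Stage 3: R2 = 50/143; threaded value p + q = 193; r = 0; f(3) = -1*(-50) + 1*(36) + 1*(0) = 86; iterating: f(3)=86, f(4)=-100, f(5)=136, f(6)=-150, f(7)=186, f(8)=-200, f(9)=236, f(10)=-250, f(11)=286, f(12)=-300; answer -300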